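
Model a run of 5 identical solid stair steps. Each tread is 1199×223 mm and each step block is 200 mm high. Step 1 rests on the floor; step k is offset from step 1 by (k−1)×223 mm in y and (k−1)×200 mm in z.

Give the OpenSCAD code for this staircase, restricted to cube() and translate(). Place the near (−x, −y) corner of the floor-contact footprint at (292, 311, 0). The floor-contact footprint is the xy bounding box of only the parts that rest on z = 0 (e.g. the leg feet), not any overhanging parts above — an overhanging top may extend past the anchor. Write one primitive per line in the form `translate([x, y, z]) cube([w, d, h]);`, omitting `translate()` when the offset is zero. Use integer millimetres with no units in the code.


translate([292, 311, 0]) cube([1199, 223, 200]);
translate([292, 534, 200]) cube([1199, 223, 200]);
translate([292, 757, 400]) cube([1199, 223, 200]);
translate([292, 980, 600]) cube([1199, 223, 200]);
translate([292, 1203, 800]) cube([1199, 223, 200]);


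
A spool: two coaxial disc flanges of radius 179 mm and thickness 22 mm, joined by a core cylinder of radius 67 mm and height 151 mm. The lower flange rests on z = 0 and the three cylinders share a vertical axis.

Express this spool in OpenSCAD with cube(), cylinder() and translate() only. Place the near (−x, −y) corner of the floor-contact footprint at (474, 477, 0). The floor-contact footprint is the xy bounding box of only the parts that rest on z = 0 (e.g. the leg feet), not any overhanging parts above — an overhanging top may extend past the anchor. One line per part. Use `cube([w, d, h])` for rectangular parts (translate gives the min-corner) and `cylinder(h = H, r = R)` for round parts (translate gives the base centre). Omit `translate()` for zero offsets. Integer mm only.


translate([653, 656, 0]) cylinder(h = 22, r = 179);
translate([653, 656, 22]) cylinder(h = 151, r = 67);
translate([653, 656, 173]) cylinder(h = 22, r = 179);


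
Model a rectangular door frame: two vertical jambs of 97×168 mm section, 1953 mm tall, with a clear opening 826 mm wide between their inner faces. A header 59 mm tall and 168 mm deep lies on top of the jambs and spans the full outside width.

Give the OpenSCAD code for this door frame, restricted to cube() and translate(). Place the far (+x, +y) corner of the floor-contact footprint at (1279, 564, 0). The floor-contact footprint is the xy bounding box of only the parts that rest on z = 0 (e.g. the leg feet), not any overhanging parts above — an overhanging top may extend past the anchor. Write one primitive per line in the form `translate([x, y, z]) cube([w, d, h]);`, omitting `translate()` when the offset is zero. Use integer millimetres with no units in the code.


translate([259, 396, 0]) cube([97, 168, 1953]);
translate([1182, 396, 0]) cube([97, 168, 1953]);
translate([259, 396, 1953]) cube([1020, 168, 59]);


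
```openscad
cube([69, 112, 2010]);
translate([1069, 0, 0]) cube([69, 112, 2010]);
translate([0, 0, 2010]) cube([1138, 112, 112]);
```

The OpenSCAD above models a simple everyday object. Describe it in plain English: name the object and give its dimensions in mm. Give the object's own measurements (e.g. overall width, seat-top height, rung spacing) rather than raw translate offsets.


A door frame. The clear opening is 1000 mm wide and 2010 mm high. Two 69 mm wide jambs, 112 mm deep, stand either side of the opening from the floor to the top of the opening. A 112 mm thick head sits across the top of both jambs, spanning the full outside width of the frame.


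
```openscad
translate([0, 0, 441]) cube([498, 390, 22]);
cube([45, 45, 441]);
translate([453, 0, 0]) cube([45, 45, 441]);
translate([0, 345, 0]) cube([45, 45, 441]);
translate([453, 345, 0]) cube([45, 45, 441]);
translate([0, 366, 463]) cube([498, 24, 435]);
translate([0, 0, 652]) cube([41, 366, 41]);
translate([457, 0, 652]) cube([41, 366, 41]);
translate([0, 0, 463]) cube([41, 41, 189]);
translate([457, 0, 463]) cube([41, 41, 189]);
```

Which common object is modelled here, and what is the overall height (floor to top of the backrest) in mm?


A chair. The overall height is 898 mm.

A slab on four corner posts with a tall panel at the back — a chair. The seat slab sits at z = 441 with thickness 22, and the 435 mm backrest starts at the seat top, so the overall height is 441 + 22 + 435 = 898 mm.


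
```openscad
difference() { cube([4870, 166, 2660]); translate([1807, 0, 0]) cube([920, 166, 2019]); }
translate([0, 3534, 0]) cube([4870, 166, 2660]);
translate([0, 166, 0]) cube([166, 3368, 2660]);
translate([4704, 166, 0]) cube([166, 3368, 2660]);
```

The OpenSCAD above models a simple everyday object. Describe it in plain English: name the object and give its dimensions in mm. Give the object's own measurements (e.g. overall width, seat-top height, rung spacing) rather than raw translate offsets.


A single room: four walls, each 2660 mm tall and 166 mm thick, enclosing an outside footprint 4870×3700 mm (x × y), no floor or roof. The front and back walls (−y and +y sides) run the full x-width; the side walls fit between their inner faces. A door opening 920 mm wide and 2019 mm tall is cut through the front wall from the floor up, its −x edge 1807 mm from the wall's −x end.


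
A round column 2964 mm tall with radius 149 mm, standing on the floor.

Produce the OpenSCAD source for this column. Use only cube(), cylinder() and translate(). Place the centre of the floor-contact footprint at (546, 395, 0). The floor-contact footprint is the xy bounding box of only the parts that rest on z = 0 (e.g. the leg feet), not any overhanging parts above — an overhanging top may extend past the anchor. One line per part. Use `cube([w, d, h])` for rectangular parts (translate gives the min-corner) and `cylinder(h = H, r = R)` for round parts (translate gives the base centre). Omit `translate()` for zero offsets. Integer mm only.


translate([546, 395, 0]) cylinder(h = 2964, r = 149);


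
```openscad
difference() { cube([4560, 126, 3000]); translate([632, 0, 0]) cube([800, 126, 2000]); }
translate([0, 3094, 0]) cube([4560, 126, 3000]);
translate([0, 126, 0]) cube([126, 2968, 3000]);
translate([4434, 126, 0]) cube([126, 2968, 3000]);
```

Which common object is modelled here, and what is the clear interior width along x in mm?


A single room. The interior width is 4308 mm.

Four walls enclosing a rectangle with a door in the front wall — a room. Outside width 4560 minus two 126 mm walls gives 4308 mm.


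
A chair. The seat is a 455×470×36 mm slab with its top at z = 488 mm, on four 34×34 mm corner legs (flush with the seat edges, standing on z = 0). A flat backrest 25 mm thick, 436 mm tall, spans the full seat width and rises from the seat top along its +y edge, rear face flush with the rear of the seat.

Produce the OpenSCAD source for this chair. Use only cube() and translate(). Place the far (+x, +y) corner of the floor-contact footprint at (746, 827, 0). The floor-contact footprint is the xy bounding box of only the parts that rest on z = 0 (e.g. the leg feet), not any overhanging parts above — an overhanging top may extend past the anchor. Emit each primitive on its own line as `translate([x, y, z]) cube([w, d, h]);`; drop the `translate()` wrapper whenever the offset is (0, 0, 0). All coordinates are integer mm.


// leg_h = 488 - 36 = 452
translate([291, 357, 452]) cube([455, 470, 36]);
translate([291, 357, 0]) cube([34, 34, 452]);
translate([712, 357, 0]) cube([34, 34, 452]);
translate([291, 793, 0]) cube([34, 34, 452]);
translate([712, 793, 0]) cube([34, 34, 452]);
translate([291, 802, 488]) cube([455, 25, 436]);


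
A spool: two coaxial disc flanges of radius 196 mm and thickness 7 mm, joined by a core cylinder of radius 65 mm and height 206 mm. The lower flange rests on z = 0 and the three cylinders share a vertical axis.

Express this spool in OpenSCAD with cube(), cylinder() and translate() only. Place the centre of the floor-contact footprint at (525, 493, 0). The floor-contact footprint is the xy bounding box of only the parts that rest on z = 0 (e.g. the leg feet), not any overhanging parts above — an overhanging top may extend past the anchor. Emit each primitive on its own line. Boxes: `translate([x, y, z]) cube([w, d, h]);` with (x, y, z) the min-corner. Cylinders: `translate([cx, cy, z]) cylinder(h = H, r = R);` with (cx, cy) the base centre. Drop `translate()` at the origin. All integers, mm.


translate([525, 493, 0]) cylinder(h = 7, r = 196);
translate([525, 493, 7]) cylinder(h = 206, r = 65);
translate([525, 493, 213]) cylinder(h = 7, r = 196);


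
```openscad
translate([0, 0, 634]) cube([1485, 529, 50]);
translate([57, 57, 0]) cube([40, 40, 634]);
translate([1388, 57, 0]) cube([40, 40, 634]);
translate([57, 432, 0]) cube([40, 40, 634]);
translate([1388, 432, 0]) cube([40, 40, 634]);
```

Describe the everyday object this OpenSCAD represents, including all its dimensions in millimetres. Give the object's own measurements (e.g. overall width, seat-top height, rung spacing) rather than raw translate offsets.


A rectangular dining table. The top is 1485×529×50 mm with its upper surface at z = 684 mm. It stands on four 40×40 mm square legs, each inset 57 mm from the nearest pair of top edges, running from the floor to the underside of the top.


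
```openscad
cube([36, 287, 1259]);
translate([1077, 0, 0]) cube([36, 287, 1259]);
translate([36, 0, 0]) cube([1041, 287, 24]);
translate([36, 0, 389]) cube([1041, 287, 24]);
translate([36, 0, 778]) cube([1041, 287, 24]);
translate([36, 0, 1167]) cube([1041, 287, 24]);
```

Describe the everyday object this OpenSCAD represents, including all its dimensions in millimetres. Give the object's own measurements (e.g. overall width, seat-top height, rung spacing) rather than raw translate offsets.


An open bookshelf. Two side panels, each 36 mm thick, 287 mm deep and 1259 mm tall, stand 1113 mm apart (outside-to-outside). Between them sit 4 shelves, each 24 mm thick and 287 mm deep, spanning the full gap between the sides. The bottom shelf rests on the floor (its underside at z = 0) and the clear gap between one shelf's top and the next shelf's underside is 365 mm.


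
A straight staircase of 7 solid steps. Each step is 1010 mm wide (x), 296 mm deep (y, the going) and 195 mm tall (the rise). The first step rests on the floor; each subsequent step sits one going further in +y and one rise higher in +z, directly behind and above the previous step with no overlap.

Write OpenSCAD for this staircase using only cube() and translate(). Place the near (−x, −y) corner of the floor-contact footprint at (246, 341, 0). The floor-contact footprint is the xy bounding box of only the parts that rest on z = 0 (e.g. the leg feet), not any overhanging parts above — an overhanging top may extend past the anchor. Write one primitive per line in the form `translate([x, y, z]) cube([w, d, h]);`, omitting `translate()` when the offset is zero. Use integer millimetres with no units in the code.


translate([246, 341, 0]) cube([1010, 296, 195]);
translate([246, 637, 195]) cube([1010, 296, 195]);
translate([246, 933, 390]) cube([1010, 296, 195]);
translate([246, 1229, 585]) cube([1010, 296, 195]);
translate([246, 1525, 780]) cube([1010, 296, 195]);
translate([246, 1821, 975]) cube([1010, 296, 195]);
translate([246, 2117, 1170]) cube([1010, 296, 195]);


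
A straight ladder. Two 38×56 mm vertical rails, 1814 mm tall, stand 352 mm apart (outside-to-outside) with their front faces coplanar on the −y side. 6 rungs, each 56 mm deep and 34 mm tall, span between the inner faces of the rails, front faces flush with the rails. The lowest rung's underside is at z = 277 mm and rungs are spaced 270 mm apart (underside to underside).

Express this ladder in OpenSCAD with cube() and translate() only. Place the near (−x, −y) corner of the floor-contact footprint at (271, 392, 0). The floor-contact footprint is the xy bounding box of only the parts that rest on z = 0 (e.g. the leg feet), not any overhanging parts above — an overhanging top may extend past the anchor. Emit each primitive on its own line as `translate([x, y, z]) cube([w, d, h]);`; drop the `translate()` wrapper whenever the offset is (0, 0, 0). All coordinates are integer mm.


translate([271, 392, 0]) cube([38, 56, 1814]);
translate([585, 392, 0]) cube([38, 56, 1814]);
translate([309, 392, 277]) cube([276, 56, 34]);
translate([309, 392, 547]) cube([276, 56, 34]);
translate([309, 392, 817]) cube([276, 56, 34]);
translate([309, 392, 1087]) cube([276, 56, 34]);
translate([309, 392, 1357]) cube([276, 56, 34]);
translate([309, 392, 1627]) cube([276, 56, 34]);


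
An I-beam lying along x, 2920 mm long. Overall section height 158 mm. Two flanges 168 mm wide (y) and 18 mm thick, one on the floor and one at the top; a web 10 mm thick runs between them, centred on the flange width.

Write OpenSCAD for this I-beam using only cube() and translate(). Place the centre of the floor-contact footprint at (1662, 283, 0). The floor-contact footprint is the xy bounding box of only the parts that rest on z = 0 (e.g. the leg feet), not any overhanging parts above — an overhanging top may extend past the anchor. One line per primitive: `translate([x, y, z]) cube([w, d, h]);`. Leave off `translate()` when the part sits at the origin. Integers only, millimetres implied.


translate([202, 199, 0]) cube([2920, 168, 18]);
translate([202, 278, 18]) cube([2920, 10, 122]);
translate([202, 199, 140]) cube([2920, 168, 18]);


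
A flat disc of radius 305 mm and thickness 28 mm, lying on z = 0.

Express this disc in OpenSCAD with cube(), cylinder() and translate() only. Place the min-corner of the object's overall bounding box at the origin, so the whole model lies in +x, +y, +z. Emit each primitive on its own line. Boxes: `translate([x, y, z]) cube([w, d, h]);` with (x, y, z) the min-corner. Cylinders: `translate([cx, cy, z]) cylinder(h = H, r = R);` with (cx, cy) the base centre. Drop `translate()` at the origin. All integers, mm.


translate([305, 305, 0]) cylinder(h = 28, r = 305);


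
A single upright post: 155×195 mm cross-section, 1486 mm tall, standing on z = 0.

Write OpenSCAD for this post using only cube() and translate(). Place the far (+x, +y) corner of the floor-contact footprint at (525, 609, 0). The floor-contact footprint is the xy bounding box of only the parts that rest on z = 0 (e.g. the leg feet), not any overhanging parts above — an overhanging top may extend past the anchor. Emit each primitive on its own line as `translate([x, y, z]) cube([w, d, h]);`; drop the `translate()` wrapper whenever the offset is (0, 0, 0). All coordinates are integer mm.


translate([370, 414, 0]) cube([155, 195, 1486]);


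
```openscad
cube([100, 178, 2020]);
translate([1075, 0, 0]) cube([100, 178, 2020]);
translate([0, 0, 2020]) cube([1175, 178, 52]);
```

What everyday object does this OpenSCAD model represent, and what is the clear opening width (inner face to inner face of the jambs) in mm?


A door frame. The clear opening width is 975 mm.

Two 2020 mm tall posts with a header on top — a door frame. The left jamb is 100 mm wide at x = 0; the right jamb starts at x = 1075. The clear opening is 1075 − 100 = 975 mm.


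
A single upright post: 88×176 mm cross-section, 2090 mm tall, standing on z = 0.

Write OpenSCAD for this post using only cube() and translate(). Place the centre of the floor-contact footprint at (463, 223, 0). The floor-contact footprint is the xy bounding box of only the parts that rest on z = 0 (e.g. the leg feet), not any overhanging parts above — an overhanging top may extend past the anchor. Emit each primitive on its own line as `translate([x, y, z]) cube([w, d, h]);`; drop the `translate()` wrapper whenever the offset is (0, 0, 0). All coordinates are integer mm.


translate([419, 135, 0]) cube([88, 176, 2090]);


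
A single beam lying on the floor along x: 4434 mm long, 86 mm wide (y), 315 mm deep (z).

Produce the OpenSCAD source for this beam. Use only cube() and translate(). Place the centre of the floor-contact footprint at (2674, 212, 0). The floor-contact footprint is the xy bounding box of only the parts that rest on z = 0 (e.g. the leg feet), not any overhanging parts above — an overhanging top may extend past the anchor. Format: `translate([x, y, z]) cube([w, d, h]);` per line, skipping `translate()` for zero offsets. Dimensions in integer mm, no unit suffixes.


translate([457, 169, 0]) cube([4434, 86, 315]);


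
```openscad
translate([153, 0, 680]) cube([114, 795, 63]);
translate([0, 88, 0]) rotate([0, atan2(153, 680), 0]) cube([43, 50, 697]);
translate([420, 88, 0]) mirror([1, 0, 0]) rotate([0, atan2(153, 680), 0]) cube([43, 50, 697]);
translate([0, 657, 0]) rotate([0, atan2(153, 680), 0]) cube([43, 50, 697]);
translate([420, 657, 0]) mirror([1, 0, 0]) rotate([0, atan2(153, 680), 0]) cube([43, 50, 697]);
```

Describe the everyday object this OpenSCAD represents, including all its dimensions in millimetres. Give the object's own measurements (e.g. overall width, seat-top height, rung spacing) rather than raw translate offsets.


A sawhorse. A 114×795×63 mm beam (x, y, z) sits on two A-frame leg pairs. Each pair is two raked legs of 43×50 mm section (50 mm along y) splaying symmetrically in x. Each leg rises 680 mm vertically over 153 mm of horizontal reach and is 697 mm long along its own axis. Every leg's outer bottom edge rests on the floor and its outer top edge meets a bottom edge of the beam — the left legs (tilting toward +x) meet the beam's −x bottom edge, the right legs (their mirror images, tilting toward −x) meet its +x bottom edge — so the leg tops tuck under the beam, the beam's underside is 680 mm above the floor, and the feet are 420 mm apart outside-to-outside with the beam centred between them. The two leg pairs are set in 88 mm from either end of the beam.


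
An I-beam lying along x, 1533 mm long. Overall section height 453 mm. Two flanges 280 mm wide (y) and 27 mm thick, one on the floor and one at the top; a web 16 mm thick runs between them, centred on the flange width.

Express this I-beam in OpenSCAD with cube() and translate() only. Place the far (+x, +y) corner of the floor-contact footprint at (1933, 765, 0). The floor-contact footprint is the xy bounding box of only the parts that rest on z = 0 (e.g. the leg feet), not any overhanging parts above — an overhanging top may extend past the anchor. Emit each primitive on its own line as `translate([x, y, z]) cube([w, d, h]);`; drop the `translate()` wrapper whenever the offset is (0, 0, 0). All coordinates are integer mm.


translate([400, 485, 0]) cube([1533, 280, 27]);
translate([400, 617, 27]) cube([1533, 16, 399]);
translate([400, 485, 426]) cube([1533, 280, 27]);


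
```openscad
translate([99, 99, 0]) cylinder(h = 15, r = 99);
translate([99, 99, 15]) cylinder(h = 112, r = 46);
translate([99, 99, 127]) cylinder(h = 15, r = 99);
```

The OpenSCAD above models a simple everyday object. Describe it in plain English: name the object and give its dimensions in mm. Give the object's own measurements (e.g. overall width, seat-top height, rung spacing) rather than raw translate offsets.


A spool: two coaxial disc flanges of radius 99 mm and thickness 15 mm, joined by a core cylinder of radius 46 mm and height 112 mm. The lower flange rests on z = 0 and the three cylinders share a vertical axis.


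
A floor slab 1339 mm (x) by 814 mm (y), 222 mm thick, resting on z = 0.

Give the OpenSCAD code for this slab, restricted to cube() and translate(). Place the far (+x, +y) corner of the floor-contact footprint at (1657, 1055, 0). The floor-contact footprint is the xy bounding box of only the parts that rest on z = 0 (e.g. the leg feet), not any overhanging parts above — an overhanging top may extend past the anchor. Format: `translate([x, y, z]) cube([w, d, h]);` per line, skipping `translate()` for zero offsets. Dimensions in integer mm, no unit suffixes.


translate([318, 241, 0]) cube([1339, 814, 222]);


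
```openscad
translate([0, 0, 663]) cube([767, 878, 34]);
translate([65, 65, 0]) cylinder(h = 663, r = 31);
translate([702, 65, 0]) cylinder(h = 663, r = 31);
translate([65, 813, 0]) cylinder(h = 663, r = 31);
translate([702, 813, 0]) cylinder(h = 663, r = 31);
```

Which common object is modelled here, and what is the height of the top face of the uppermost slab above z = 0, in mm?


A table. The table height is 697 mm.

A 767×878×34 slab sits at z = 663 on four Ø62 mm round legs — a table. The top surface is at 663 + 34 = 697 mm.


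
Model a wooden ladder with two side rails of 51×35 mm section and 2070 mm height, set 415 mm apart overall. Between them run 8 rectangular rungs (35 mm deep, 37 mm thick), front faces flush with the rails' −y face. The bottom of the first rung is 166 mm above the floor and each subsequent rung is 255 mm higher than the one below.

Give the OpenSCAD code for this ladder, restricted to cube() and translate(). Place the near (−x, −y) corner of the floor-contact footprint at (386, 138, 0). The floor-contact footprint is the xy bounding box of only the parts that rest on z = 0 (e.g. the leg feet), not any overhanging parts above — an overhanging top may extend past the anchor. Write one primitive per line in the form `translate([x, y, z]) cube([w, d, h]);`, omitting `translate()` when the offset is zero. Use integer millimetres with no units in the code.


translate([386, 138, 0]) cube([51, 35, 2070]);
translate([750, 138, 0]) cube([51, 35, 2070]);
translate([437, 138, 166]) cube([313, 35, 37]);
translate([437, 138, 421]) cube([313, 35, 37]);
translate([437, 138, 676]) cube([313, 35, 37]);
translate([437, 138, 931]) cube([313, 35, 37]);
translate([437, 138, 1186]) cube([313, 35, 37]);
translate([437, 138, 1441]) cube([313, 35, 37]);
translate([437, 138, 1696]) cube([313, 35, 37]);
translate([437, 138, 1951]) cube([313, 35, 37]);


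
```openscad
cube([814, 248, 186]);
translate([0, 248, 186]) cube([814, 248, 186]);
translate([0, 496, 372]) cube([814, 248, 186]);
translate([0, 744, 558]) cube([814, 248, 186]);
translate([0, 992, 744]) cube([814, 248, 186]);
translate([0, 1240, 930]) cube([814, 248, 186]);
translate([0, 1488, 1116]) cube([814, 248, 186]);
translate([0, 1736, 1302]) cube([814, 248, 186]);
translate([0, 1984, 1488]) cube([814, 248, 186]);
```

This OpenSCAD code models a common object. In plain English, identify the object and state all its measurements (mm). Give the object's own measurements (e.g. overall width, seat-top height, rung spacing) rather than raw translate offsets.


A straight staircase of 9 solid steps. Each step is 814 mm wide (x), 248 mm deep (y, the going) and 186 mm tall (the rise). The first step rests on the floor; each subsequent step sits one going further in +y and one rise higher in +z, directly behind and above the previous step with no overlap.


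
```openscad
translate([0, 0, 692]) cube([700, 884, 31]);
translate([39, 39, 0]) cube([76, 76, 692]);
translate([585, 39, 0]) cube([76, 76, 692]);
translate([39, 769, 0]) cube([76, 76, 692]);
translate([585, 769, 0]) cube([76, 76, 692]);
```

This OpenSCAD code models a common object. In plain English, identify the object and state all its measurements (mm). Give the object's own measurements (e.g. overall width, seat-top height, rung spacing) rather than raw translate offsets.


A rectangular dining table. The top is 700×884×31 mm with its upper surface at z = 723 mm. It stands on four 76×76 mm square legs, each inset 39 mm from the nearest pair of top edges, running from the floor to the underside of the top.


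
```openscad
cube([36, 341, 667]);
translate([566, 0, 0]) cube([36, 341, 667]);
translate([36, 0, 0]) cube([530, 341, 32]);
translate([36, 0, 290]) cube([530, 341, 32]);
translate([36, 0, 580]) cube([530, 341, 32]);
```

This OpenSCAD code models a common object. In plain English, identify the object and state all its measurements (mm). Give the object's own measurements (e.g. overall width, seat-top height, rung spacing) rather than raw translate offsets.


An open bookshelf. Two side panels, each 36 mm thick, 341 mm deep and 667 mm tall, stand 602 mm apart (outside-to-outside). Between them sit 3 shelves, each 32 mm thick and 341 mm deep, spanning the full gap between the sides. The bottom shelf rests on the floor (its underside at z = 0) and the clear gap between one shelf's top and the next shelf's underside is 258 mm.


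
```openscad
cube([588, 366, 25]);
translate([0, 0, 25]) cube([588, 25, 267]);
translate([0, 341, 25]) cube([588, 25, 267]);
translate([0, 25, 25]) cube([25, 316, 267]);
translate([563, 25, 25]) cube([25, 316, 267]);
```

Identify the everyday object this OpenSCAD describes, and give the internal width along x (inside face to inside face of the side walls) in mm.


An open box. The internal width is 538 mm.

A 588×366 base slab with four walls standing on it — an open box. The base is 588 mm wide and the walls are 25 mm thick, so the internal width is 588 − 2 × 25 = 538 mm.


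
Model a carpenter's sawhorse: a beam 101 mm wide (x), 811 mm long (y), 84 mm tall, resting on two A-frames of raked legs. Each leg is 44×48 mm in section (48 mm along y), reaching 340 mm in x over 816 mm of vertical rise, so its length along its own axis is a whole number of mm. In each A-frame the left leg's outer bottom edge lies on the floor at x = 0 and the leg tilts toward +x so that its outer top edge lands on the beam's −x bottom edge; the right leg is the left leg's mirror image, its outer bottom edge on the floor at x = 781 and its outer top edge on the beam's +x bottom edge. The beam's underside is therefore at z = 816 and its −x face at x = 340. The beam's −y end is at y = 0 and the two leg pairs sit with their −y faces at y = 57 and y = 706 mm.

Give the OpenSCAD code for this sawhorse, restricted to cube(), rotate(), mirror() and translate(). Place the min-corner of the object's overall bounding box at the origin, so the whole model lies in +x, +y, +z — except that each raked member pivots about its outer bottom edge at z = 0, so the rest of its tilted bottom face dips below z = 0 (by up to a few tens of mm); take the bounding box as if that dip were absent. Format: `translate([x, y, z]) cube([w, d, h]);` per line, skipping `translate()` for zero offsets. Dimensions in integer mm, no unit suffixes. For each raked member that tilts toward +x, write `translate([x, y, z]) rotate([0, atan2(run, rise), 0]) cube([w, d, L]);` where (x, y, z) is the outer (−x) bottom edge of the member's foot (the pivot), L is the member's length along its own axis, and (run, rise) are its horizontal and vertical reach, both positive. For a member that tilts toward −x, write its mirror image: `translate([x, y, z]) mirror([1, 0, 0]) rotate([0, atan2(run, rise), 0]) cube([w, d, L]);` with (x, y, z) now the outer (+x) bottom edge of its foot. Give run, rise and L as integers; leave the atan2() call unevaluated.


// leg length = √(340² + 816²) = 884
// right-leg outer foot x = 2·340 + 101 = 781
// beam min-corner = (340, 0, 816)
translate([340, 0, 816]) cube([101, 811, 84]);
translate([0, 57, 0]) rotate([0, atan2(340, 816), 0]) cube([44, 48, 884]);
translate([781, 57, 0]) mirror([1, 0, 0]) rotate([0, atan2(340, 816), 0]) cube([44, 48, 884]);
translate([0, 706, 0]) rotate([0, atan2(340, 816), 0]) cube([44, 48, 884]);
translate([781, 706, 0]) mirror([1, 0, 0]) rotate([0, atan2(340, 816), 0]) cube([44, 48, 884]);


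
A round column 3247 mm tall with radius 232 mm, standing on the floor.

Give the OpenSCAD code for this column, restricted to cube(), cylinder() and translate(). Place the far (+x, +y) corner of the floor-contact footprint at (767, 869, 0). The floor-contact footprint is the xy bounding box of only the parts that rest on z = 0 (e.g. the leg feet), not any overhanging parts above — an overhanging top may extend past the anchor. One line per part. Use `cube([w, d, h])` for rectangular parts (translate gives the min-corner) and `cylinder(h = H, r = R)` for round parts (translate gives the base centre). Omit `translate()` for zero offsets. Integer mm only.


translate([535, 637, 0]) cylinder(h = 3247, r = 232);


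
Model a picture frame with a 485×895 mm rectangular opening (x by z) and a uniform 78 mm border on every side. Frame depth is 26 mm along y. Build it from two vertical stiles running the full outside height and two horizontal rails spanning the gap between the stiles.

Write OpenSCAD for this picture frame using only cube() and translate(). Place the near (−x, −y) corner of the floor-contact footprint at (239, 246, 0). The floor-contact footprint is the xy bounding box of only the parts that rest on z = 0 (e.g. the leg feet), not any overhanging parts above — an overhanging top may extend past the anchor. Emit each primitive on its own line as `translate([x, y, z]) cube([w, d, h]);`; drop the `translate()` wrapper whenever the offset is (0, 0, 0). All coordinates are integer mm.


translate([239, 246, 0]) cube([78, 26, 1051]);
translate([802, 246, 0]) cube([78, 26, 1051]);
translate([317, 246, 0]) cube([485, 26, 78]);
translate([317, 246, 973]) cube([485, 26, 78]);


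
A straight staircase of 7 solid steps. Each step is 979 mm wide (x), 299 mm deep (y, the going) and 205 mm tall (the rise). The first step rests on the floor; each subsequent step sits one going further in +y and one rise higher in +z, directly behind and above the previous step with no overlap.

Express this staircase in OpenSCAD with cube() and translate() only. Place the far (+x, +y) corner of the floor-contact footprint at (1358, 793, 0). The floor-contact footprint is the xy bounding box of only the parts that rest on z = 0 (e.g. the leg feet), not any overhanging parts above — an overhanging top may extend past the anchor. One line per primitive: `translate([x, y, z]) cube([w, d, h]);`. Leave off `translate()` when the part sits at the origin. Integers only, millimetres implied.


translate([379, 494, 0]) cube([979, 299, 205]);
translate([379, 793, 205]) cube([979, 299, 205]);
translate([379, 1092, 410]) cube([979, 299, 205]);
translate([379, 1391, 615]) cube([979, 299, 205]);
translate([379, 1690, 820]) cube([979, 299, 205]);
translate([379, 1989, 1025]) cube([979, 299, 205]);
translate([379, 2288, 1230]) cube([979, 299, 205]);


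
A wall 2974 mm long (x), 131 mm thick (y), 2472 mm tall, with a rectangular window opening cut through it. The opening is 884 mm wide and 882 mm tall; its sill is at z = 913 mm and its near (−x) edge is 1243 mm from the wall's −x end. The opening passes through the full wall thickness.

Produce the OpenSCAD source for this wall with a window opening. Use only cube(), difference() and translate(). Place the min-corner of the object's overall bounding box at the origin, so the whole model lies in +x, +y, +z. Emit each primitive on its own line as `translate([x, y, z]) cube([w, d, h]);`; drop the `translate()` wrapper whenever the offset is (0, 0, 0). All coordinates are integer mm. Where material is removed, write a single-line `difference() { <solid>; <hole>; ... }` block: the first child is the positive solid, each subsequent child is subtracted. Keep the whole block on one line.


difference() { cube([2974, 131, 2472]); translate([1243, 0, 913]) cube([884, 131, 882]); }


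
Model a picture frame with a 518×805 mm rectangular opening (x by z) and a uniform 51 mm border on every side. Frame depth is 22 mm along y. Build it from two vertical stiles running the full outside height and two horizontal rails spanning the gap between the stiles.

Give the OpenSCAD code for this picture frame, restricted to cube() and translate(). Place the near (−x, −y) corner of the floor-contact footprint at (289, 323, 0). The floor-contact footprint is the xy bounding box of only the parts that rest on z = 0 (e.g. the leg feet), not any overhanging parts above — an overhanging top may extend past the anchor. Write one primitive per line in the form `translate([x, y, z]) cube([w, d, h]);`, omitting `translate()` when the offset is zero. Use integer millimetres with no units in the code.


translate([289, 323, 0]) cube([51, 22, 907]);
translate([858, 323, 0]) cube([51, 22, 907]);
translate([340, 323, 0]) cube([518, 22, 51]);
translate([340, 323, 856]) cube([518, 22, 51]);


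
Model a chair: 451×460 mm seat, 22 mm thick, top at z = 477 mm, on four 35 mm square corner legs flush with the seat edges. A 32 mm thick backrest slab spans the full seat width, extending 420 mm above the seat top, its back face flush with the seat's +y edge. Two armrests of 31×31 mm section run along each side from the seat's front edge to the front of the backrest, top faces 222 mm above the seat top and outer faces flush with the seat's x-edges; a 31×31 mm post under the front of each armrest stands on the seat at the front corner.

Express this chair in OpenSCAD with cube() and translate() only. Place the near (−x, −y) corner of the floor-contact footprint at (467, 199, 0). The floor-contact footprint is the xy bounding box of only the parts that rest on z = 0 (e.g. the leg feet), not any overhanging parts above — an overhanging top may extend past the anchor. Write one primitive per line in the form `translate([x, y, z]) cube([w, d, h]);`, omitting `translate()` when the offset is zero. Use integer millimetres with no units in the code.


// leg_h = 477 - 22 = 455
// arm post h = 222 - 31 = 191
translate([467, 199, 455]) cube([451, 460, 22]);
translate([467, 199, 0]) cube([35, 35, 455]);
translate([883, 199, 0]) cube([35, 35, 455]);
translate([467, 624, 0]) cube([35, 35, 455]);
translate([883, 624, 0]) cube([35, 35, 455]);
translate([467, 627, 477]) cube([451, 32, 420]);
translate([467, 199, 668]) cube([31, 428, 31]);
translate([887, 199, 668]) cube([31, 428, 31]);
translate([467, 199, 477]) cube([31, 31, 191]);
translate([887, 199, 477]) cube([31, 31, 191]);


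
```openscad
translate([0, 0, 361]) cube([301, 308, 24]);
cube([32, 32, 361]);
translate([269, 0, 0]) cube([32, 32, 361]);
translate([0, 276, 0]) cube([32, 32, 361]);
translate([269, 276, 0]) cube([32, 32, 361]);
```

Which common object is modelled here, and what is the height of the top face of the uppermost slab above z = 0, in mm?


A stool. The seat height is 385 mm.

A 301×308×24 slab at z = 361 on four corner posts — a stool. The seat top is 361 + 24 = 385 mm.


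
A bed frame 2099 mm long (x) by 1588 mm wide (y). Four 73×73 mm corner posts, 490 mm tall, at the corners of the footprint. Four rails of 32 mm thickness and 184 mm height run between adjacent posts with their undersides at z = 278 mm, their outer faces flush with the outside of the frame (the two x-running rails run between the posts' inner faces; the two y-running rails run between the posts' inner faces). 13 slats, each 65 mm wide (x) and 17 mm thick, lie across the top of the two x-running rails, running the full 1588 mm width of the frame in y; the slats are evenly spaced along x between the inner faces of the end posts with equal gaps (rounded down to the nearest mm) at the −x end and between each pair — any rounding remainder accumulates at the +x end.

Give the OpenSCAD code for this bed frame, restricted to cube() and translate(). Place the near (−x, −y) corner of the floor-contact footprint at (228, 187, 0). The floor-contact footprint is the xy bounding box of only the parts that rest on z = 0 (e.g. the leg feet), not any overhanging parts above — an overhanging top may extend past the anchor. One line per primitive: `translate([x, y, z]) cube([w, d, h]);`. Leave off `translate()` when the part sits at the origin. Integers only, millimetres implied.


translate([228, 187, 0]) cube([73, 73, 490]);
translate([228, 1702, 0]) cube([73, 73, 490]);
translate([2254, 187, 0]) cube([73, 73, 490]);
translate([2254, 1702, 0]) cube([73, 73, 490]);
translate([301, 187, 278]) cube([1953, 32, 184]);
translate([301, 1743, 278]) cube([1953, 32, 184]);
translate([228, 260, 278]) cube([32, 1442, 184]);
translate([2295, 260, 278]) cube([32, 1442, 184]);
translate([380, 187, 462]) cube([65, 1588, 17]);
translate([524, 187, 462]) cube([65, 1588, 17]);
translate([668, 187, 462]) cube([65, 1588, 17]);
translate([812, 187, 462]) cube([65, 1588, 17]);
translate([956, 187, 462]) cube([65, 1588, 17]);
translate([1100, 187, 462]) cube([65, 1588, 17]);
translate([1244, 187, 462]) cube([65, 1588, 17]);
translate([1388, 187, 462]) cube([65, 1588, 17]);
translate([1532, 187, 462]) cube([65, 1588, 17]);
translate([1676, 187, 462]) cube([65, 1588, 17]);
translate([1820, 187, 462]) cube([65, 1588, 17]);
translate([1964, 187, 462]) cube([65, 1588, 17]);
translate([2108, 187, 462]) cube([65, 1588, 17]);


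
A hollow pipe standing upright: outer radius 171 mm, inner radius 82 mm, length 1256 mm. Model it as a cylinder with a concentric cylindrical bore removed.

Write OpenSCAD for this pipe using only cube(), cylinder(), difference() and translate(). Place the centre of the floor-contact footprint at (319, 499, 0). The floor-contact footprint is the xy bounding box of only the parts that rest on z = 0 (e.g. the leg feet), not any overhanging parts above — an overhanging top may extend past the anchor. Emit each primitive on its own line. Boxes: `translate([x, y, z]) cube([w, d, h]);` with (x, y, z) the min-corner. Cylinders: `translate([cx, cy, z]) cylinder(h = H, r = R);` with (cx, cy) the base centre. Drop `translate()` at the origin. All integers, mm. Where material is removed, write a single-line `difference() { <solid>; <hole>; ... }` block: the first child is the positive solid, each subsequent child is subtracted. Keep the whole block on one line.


difference() { translate([319, 499, 0]) cylinder(h = 1256, r = 171); translate([319, 499, 0]) cylinder(h = 1256, r = 82); }


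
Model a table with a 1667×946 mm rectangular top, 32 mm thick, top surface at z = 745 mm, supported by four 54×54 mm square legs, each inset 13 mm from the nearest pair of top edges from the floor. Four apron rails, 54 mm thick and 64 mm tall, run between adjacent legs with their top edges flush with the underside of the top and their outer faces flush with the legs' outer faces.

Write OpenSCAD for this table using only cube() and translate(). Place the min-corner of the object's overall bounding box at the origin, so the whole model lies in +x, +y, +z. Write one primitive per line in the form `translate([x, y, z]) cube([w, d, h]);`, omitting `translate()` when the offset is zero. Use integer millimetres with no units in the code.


// leg_h = 745 - 32 = 713
// apron z = 713 - 64 = 649
translate([0, 0, 713]) cube([1667, 946, 32]);
translate([13, 13, 0]) cube([54, 54, 713]);
translate([1600, 13, 0]) cube([54, 54, 713]);
translate([13, 879, 0]) cube([54, 54, 713]);
translate([1600, 879, 0]) cube([54, 54, 713]);
translate([67, 13, 649]) cube([1533, 54, 64]);
translate([67, 879, 649]) cube([1533, 54, 64]);
translate([13, 67, 649]) cube([54, 812, 64]);
translate([1600, 67, 649]) cube([54, 812, 64]);


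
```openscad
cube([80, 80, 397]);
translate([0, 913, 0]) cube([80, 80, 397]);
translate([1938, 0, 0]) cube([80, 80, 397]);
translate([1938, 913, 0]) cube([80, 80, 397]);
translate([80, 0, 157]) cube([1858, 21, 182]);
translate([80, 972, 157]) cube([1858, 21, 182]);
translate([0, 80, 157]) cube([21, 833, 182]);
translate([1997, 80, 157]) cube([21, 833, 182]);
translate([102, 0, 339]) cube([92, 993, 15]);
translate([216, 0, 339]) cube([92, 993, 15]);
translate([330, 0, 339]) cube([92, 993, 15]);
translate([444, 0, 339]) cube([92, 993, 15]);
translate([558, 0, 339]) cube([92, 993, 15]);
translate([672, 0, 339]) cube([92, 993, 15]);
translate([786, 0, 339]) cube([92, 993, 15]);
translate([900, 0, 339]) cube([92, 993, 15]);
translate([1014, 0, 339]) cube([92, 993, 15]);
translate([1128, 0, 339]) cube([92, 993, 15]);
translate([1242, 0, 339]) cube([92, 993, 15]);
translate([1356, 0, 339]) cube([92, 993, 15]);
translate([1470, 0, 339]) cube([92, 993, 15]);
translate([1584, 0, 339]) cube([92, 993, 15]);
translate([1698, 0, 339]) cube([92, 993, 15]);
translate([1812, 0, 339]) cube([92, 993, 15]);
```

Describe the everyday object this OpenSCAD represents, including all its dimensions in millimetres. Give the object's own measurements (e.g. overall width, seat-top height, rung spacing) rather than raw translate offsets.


A bed frame 2018 mm long (x) by 993 mm wide (y). Four 80×80 mm corner posts, 397 mm tall, at the corners of the footprint. Four rails of 21 mm thickness and 182 mm height run between adjacent posts with their undersides at z = 157 mm, their outer faces flush with the outside of the frame (the two x-running rails run between the posts' inner faces; the two y-running rails run between the posts' inner faces). 16 slats, each 92 mm wide (x) and 15 mm thick, lie across the top of the two x-running rails, running the full 993 mm width of the frame in y; along x they sit between the end posts with a 22 mm gap after the −x posts and between neighbouring slats, leaving 34 mm before the +x posts.
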